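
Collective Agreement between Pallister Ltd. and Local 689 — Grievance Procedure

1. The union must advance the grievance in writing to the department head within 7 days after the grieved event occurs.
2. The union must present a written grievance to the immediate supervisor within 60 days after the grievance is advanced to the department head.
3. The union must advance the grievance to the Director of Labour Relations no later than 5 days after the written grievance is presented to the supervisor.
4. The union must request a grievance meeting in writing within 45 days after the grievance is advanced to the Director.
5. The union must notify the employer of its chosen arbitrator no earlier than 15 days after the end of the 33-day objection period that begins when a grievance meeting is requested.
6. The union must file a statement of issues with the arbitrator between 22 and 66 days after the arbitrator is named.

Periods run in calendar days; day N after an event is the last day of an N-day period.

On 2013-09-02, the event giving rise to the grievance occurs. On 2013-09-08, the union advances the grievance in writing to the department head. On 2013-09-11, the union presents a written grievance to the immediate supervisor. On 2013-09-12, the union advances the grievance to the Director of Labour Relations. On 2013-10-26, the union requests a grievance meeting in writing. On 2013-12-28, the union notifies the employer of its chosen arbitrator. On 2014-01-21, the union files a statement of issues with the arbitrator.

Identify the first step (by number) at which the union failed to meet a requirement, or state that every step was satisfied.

Step 1 — counting 7 days from 2013-09-02 (when the grieved event occurs) gives a deadline of 2013-09-09; done 2013-09-08 — timely.
Step 2 — counting 60 days from 2013-09-08 (when the grievance is advanced to the department head) gives a deadline of 2013-11-07; completed 2013-09-11, before the deadline.
Step 3 — counting 5 days from 2013-09-11 (when the written grievance is presented to the supervisor) gives a deadline of 2013-09-16; done 2013-09-12 — timely.
Step 4 — counting 45 days from 2013-09-12 (when the grievance is advanced to the Director) gives a deadline of 2013-10-27; 2013-10-26 is within that limit.
Step 5 — must wait 15 days from 2013-11-28 (end of the 33-day objection period, which began when a grievance meeting is requested on 2013-10-26), so not before 2013-12-13; 2013-12-28 is on or after that date.
Step 6 — 22 and 66 days from 2013-12-28 (when the arbitrator is named) are 2014-01-19 and 2014-03-04 respectively; done 2014-01-21 — within the window.

None — every step was satisfied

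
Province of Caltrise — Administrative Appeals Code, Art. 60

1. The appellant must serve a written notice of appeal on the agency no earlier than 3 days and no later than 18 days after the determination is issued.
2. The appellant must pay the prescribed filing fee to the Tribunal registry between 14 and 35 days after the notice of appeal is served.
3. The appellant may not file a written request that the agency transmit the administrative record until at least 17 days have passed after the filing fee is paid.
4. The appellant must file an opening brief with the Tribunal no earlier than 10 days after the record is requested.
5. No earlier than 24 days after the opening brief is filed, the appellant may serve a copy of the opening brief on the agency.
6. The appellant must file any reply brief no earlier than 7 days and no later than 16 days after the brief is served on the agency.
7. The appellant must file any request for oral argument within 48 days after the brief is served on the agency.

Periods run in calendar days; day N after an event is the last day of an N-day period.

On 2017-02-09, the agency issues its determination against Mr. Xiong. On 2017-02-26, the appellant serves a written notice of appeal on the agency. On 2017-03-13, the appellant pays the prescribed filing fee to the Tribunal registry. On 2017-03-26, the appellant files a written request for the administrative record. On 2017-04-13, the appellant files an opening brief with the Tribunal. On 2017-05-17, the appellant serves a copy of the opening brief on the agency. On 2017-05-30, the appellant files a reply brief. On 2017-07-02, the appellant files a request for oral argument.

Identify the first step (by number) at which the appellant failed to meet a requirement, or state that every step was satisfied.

Step 1 — 3 and 18 days from 2017-02-09 (when the determination is issued) are 2017-02-12 and 2017-02-27 respectively; 2017-02-26 falls inside that range.
Step 2 — 14 and 35 days from 2017-02-26 (when the notice of appeal is served) are 2017-03-12 and 2017-04-02 respectively; 2017-03-13 falls inside that range.
Step 3 — must wait 17 days from 2017-03-13 (when the filing fee is paid), so not before 2017-03-30; 2017-03-26 is 4 days before the earliest permitted date.

Step 3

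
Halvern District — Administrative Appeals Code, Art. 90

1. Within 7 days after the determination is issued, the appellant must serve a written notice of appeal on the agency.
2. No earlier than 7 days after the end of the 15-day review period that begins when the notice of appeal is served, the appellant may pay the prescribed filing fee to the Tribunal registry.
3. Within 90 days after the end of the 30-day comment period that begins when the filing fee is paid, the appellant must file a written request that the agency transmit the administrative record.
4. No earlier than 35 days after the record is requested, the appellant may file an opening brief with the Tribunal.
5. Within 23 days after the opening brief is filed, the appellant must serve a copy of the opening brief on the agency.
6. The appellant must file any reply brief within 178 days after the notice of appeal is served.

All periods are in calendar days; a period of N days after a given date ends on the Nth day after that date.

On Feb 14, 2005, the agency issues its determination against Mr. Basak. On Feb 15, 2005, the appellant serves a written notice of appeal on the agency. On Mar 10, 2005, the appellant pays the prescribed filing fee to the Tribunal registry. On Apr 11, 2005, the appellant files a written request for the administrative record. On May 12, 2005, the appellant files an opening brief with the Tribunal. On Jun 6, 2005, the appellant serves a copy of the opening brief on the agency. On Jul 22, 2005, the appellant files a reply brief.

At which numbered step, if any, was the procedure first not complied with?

Step 1 — counting 7 days from Feb 14, 2005 (when the determination is issued) gives a deadline of Feb 21, 2005; done Feb 15, 2005 — timely.
Step 2 — must wait 7 days from Mar 2, 2005 (end of the 15-day review period, which began when the notice of appeal is served on Feb 15, 2005), so not before Mar 9, 2005; done Mar 10, 2005 — permitted.
Step 3 — counting 90 days from Apr 9, 2005 (end of the 30-day comment period, which began when the filing fee is paid on Mar 10, 2005) gives a deadline of Jul 8, 2005; completed Apr 11, 2005, before the deadline.
Step 4 — must wait 35 days from Apr 11, 2005 (when the record is requested), so not before May 16, 2005; May 12, 2005 is 4 days before the earliest permitted date.
No need to go further; step 4 was not satisfied.

Step 4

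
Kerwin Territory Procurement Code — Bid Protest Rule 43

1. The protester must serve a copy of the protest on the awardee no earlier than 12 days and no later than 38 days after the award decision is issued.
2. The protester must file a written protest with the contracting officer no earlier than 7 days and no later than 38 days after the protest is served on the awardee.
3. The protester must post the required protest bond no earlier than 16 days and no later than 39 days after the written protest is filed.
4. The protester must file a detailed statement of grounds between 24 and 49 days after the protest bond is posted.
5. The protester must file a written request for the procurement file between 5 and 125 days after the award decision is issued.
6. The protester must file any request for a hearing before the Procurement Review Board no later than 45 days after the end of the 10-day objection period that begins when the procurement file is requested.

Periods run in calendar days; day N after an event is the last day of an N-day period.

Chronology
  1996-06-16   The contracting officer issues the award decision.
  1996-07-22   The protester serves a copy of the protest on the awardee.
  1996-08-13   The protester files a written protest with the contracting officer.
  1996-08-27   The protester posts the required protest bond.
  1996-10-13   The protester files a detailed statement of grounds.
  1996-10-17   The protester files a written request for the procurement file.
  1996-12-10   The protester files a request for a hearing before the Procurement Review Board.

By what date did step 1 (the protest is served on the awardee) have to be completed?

1996-07-24

Step 1 runs from 1996-06-16, when the award decision is issued. The window is 12–38 days after 1996-06-16; it closes on 1996-07-24.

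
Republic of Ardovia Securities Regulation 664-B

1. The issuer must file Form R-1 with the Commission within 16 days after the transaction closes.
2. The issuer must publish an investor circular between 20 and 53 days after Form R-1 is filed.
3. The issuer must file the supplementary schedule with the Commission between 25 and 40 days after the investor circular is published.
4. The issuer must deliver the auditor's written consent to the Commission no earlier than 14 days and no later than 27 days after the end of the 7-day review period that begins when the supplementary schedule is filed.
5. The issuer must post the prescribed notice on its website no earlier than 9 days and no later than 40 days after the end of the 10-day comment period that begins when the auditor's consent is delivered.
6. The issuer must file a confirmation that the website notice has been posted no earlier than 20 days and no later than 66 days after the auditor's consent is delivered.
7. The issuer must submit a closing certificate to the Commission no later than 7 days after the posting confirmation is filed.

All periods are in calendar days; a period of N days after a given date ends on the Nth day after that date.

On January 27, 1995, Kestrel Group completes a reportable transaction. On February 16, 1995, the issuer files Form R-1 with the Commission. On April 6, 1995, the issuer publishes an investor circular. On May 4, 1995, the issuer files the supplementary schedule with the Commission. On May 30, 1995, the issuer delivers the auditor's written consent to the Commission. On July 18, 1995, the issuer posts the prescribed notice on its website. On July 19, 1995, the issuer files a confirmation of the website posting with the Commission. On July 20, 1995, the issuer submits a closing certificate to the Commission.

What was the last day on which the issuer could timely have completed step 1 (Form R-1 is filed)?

Step 1 runs from January 27, 1995, when the transaction closes. 16 days after January 27, 1995 is February 12, 1995.

February 12, 1995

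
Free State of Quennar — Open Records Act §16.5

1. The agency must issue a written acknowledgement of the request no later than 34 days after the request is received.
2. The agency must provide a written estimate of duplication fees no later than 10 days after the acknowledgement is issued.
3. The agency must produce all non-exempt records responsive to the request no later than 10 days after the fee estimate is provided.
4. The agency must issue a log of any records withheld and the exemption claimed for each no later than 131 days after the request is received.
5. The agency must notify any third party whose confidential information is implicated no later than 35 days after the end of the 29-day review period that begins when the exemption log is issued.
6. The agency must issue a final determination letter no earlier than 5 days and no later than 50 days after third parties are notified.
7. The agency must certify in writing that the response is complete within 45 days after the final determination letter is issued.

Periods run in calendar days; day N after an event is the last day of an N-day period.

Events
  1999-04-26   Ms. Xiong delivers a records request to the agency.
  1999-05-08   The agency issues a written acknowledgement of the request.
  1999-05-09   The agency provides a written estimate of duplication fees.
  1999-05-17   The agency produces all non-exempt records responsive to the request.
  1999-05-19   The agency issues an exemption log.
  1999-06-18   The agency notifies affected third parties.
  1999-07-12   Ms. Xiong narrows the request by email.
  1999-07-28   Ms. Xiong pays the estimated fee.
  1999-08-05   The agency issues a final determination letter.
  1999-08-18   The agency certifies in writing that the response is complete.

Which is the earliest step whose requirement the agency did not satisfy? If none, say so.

Step 1: 34 days after 1999-04-26 (when the request is received) is 1999-05-30; 1999-05-08 is within that limit.
Step 2: 10 days after 1999-05-08 (when the acknowledgement is issued) is 1999-05-18; done 1999-05-09 — timely.
Step 3: 10 days after 1999-05-09 (when the fee estimate is provided) is 1999-05-19; completed 1999-05-17, before the deadline.
Step 4: 131 days after 1999-04-26 (when the request is received) is 1999-09-04; completed 1999-05-19, before the deadline.
Step 5: 35 days after 1999-06-17 (end of the 29-day review period, which began when the exemption log is issued on 1999-05-19) is 1999-07-22; 1999-06-18 is within that limit.
Step 6: the window is 5–50 days after 1999-06-18 (when third parties are notified), so 1999-06-23 through 1999-08-07; done 1999-08-05 — within the window.
Step 7: 45 days after 1999-08-05 (when the final determination letter is issued) is 1999-09-19; 1999-08-18 is within that limit.

None — every step was satisfied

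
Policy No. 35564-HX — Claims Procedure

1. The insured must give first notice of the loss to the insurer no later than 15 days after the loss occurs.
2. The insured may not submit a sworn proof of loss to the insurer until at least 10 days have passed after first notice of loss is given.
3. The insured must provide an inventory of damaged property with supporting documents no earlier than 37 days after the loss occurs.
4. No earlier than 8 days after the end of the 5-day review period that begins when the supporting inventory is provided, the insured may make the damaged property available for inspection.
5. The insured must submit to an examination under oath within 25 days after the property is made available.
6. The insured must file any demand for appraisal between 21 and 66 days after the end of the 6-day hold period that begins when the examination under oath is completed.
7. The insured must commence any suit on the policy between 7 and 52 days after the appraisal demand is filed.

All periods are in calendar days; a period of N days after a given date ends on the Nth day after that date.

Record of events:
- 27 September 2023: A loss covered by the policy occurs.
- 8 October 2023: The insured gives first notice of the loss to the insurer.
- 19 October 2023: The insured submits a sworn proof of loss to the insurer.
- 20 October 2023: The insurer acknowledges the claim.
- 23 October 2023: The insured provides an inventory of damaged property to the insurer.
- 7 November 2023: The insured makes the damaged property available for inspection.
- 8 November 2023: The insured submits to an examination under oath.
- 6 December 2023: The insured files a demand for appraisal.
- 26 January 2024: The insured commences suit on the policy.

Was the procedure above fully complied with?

Step 1: 15 days after 27 September 2023 (when the loss occurs) is 12 October 2023; completed 8 October 2023, before the deadline.
Step 2: the earliest permitted date is 10 days after 8 October 2023 (when first notice of loss is given), i.e. 18 October 2023; done 19 October 2023, after the minimum wait.
Step 3: the earliest permitted date is 37 days after 27 September 2023 (when the loss occurs), i.e. 3 November 2023; done 23 October 2023 — 11 days too early.
No need to go further; step 3 was not satisfied.

No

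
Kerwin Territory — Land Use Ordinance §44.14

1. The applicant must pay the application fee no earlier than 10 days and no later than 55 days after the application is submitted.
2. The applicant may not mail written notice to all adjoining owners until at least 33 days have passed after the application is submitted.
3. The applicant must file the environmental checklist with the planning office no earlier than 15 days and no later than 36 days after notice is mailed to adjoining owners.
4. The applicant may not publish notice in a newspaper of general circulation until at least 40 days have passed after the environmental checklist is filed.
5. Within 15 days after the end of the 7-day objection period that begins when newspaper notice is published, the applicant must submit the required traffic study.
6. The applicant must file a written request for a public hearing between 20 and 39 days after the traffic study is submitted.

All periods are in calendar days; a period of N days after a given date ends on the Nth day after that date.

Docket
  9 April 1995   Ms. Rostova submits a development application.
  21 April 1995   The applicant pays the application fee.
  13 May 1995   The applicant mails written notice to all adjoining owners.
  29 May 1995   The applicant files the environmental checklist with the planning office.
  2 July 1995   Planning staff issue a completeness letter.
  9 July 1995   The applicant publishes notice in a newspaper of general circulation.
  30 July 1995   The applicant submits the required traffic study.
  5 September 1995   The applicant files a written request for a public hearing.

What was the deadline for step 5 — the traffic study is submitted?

31 July 1995

Newspaper notice is published on 9 July 1995; the 7-day objection period therefore ends 16 July 1995, and step 5 runs from that date. 15 days after 16 July 1995 is 31 July 1995.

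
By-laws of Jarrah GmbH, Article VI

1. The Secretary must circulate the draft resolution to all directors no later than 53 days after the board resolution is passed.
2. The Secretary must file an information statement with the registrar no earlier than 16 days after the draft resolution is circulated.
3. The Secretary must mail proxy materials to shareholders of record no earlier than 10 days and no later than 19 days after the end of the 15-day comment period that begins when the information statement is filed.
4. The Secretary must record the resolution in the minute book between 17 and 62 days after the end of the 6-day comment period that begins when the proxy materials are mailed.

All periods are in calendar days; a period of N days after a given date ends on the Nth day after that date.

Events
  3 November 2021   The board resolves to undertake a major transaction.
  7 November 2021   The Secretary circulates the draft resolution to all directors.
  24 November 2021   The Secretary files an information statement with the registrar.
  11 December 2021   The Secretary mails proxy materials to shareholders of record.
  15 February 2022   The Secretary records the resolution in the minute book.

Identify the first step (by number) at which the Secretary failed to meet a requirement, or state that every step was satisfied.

Step 3

(1) due by 3 November 2021 + 53 days = 26 December 2021; done 7 November 2021 — timely.
(2) permitted from 7 November 2021 + 16 days = 23 November 2021 onward; done 24 November 2021 — permitted.
(3) the permitted window runs from 9 December 2021 + 10 = 19 December 2021 to 9 December 2021 + 19 = 28 December 2021; done 11 December 2021 — 8 days before the window opened.
Later steps need not be reached.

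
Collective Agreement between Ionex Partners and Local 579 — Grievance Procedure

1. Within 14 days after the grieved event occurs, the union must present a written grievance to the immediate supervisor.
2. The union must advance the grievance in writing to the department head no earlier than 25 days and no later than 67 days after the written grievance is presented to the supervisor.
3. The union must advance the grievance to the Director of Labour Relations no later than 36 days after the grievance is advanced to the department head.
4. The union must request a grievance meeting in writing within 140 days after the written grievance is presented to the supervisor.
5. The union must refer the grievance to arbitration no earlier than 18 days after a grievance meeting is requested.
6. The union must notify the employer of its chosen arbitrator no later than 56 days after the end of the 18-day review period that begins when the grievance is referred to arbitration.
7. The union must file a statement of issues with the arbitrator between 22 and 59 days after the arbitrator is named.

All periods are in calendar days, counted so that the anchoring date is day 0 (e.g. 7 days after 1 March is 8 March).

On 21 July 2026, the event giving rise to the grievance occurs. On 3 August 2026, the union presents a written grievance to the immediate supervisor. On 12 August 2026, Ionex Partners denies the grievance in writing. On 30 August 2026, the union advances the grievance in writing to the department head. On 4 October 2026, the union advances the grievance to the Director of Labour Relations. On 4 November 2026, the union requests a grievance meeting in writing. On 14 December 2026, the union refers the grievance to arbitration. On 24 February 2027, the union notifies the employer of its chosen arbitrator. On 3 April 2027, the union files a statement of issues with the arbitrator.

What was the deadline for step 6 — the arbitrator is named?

The grievance is referred to arbitration on 14 December 2026; the 18-day review period therefore ends 1 January 2027, and step 6 runs from that date. 56 days after 1 January 2027 is 26 February 2027.

26 February 2027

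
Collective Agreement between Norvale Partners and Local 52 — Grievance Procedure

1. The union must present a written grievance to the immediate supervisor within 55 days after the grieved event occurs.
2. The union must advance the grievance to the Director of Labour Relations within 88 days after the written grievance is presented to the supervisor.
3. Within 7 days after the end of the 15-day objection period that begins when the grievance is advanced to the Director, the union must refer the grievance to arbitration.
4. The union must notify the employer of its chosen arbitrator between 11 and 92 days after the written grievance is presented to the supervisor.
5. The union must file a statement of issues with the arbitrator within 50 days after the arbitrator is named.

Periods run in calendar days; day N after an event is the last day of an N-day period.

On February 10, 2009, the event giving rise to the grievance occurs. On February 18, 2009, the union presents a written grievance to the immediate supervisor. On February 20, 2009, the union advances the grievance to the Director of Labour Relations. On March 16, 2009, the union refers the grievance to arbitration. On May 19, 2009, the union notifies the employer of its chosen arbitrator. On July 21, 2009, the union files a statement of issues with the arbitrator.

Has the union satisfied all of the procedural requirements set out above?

Step 1 — counting 55 days from February 10, 2009 (when the grieved event occurs) gives a deadline of April 6, 2009; done February 18, 2009 — timely.
Step 2 — counting 88 days from February 18, 2009 (when the written grievance is presented to the supervisor) gives a deadline of May 17, 2009; done February 20, 2009 — timely.
Step 3 — counting 7 days from March 7, 2009 (end of the 15-day objection period, which began when the grievance is advanced to the Director on February 20, 2009) gives a deadline of March 14, 2009; done March 16, 2009 — 2 days late.

No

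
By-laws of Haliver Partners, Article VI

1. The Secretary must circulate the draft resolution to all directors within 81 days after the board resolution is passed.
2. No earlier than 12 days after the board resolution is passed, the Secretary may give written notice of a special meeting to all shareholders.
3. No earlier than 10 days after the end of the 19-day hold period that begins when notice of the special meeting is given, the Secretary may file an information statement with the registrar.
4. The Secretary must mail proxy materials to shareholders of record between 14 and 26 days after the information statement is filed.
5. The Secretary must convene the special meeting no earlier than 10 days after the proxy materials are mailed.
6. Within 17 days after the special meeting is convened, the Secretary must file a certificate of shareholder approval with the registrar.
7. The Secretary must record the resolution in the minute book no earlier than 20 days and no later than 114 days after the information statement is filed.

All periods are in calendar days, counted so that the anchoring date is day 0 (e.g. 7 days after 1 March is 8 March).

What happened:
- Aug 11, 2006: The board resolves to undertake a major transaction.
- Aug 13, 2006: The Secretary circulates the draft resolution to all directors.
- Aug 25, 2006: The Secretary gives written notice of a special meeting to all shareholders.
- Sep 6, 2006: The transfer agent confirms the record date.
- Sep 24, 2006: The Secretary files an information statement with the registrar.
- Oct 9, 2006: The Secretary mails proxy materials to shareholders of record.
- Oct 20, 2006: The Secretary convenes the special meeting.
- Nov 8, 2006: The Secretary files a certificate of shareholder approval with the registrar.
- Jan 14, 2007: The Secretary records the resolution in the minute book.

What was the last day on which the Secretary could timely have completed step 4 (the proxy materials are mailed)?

Step 4 runs from Sep 24, 2006, when the information statement is filed. The window is 14–26 days after Sep 24, 2006; it closes on Oct 20, 2006.

Oct 20, 2006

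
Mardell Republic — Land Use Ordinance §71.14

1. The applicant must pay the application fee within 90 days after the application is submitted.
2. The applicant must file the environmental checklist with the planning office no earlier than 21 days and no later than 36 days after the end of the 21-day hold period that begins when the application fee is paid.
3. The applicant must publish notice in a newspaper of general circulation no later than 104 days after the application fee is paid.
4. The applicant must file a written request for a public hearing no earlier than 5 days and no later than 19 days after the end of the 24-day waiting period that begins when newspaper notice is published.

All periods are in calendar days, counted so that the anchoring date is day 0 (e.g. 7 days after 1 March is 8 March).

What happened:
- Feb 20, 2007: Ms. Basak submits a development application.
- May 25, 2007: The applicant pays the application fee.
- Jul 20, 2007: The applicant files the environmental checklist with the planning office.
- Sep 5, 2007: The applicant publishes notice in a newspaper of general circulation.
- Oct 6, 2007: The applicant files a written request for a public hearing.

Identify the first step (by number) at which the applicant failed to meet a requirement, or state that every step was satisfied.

Step 1 — counting 90 days from Feb 20, 2007 (when the application is submitted) gives a deadline of May 21, 2007; done May 25, 2007 — 4 days late.

Step 1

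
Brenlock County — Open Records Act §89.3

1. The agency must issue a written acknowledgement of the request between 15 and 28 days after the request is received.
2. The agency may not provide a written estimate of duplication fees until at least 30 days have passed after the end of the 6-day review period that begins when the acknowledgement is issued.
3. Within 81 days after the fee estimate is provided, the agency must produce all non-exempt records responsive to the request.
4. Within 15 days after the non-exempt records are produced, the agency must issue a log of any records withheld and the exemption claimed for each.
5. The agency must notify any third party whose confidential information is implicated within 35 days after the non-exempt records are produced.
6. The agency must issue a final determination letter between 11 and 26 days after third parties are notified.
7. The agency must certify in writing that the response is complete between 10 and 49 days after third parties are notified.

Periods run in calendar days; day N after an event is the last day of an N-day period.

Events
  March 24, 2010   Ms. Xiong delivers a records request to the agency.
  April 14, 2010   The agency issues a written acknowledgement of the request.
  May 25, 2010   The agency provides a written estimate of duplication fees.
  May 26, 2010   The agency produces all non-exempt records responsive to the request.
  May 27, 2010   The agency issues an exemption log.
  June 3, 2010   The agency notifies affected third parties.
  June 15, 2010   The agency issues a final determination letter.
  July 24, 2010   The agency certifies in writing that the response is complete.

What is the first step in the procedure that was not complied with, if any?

Step 1: the window is 15–28 days after March 24, 2010 (when the request is received), so April 8, 2010 through April 21, 2010; April 14, 2010 falls inside that range.
Step 2: the earliest permitted date is 30 days after April 20, 2010 (end of the 6-day review period, which began when the acknowledgement is issued on April 14, 2010), i.e. May 20, 2010; done May 25, 2010, after the minimum wait.
Step 3: 81 days after May 25, 2010 (when the fee estimate is provided) is August 14, 2010; done May 26, 2010 — timely.
Step 4: 15 days after May 26, 2010 (when the non-exempt records are produced) is June 10, 2010; May 27, 2010 is within that limit.
Step 5: 35 days after May 26, 2010 (when the non-exempt records are produced) is June 30, 2010; completed June 3, 2010, before the deadline.
Step 6: the window is 11–26 days after June 3, 2010 (when third parties are notified), so June 14, 2010 through June 29, 2010; done June 15, 2010 — within the window.
Step 7: the window is 10–49 days after June 3, 2010 (when third parties are notified), so June 13, 2010 through July 22, 2010; done July 24, 2010 — 2 days after the window closed.
The procedure was therefore not followed at step 7.

Step 7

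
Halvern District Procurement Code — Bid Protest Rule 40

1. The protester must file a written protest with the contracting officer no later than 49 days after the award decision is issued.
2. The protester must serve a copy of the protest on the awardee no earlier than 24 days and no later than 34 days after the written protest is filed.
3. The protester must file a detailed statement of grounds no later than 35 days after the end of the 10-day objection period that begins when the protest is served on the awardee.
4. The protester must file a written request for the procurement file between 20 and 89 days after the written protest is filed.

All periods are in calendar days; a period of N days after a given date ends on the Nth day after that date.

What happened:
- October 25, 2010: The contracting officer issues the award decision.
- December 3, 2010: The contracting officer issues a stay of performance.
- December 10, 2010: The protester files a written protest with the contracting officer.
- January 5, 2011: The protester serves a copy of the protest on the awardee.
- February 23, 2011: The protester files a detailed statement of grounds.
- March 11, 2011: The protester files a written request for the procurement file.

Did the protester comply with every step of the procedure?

No

Step 1: 49 days after October 25, 2010 (when the award decision is issued) is December 13, 2010; December 10, 2010 is within that limit.
Step 2: the window is 24–34 days after December 10, 2010 (when the written protest is filed), so January 3, 2011 through January 13, 2011; done January 5, 2011 — within the window.
Step 3: 35 days after January 15, 2011 (end of the 10-day objection period, which began when the protest is served on the awardee on January 5, 2011) is February 19, 2011; done February 23, 2011 — 4 days late.
That is the first point of non-compliance.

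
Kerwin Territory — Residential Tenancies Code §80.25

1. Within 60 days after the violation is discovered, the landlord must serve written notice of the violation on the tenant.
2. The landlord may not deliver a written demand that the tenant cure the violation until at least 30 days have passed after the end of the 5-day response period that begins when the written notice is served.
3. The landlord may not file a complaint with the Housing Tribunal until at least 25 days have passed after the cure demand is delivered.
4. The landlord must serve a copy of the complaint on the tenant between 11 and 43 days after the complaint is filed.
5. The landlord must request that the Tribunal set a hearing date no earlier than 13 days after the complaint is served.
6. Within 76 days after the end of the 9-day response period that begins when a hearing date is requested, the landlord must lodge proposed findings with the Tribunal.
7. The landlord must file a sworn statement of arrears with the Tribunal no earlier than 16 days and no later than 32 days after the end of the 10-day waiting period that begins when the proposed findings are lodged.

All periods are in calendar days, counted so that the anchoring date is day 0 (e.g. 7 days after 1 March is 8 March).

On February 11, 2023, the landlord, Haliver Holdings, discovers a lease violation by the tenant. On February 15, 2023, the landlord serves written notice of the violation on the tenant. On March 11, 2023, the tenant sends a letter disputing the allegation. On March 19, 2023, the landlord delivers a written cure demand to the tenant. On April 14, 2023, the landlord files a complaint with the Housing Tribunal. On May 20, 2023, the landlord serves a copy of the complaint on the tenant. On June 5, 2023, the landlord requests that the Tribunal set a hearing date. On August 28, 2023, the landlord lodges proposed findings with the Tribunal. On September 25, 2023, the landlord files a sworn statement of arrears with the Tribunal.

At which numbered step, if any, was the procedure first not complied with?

Step 2

(1) due by February 11, 2023 + 60 days = April 12, 2023; done February 15, 2023 — timely.
(2) permitted from February 20, 2023 + 30 days = March 22, 2023 onward; March 19, 2023 is 3 days before the earliest permitted date.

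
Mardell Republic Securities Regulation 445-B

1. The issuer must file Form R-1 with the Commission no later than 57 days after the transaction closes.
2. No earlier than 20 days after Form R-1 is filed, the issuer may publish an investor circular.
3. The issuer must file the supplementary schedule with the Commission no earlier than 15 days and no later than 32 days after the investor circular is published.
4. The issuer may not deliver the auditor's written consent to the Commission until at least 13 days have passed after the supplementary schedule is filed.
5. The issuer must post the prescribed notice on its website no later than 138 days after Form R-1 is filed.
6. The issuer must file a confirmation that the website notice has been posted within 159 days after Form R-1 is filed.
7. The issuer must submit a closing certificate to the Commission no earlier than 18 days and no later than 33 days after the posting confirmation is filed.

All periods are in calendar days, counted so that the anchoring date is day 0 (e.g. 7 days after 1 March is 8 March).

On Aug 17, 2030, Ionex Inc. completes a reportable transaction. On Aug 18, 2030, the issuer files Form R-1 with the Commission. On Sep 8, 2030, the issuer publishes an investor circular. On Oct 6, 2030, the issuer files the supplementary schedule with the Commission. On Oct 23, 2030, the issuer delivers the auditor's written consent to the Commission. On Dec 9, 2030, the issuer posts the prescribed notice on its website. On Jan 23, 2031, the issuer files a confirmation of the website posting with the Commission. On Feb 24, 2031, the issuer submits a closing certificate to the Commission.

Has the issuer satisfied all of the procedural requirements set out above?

Yes

Step 1: 57 days after Aug 17, 2030 (when the transaction closes) is Oct 13, 2030; done Aug 18, 2030 — timely.
Step 2: the earliest permitted date is 20 days after Aug 18, 2030 (when Form R-1 is filed), i.e. Sep 7, 2030; Sep 8, 2030 is on or after that date.
Step 3: the window is 15–32 days after Sep 8, 2030 (when the investor circular is published), so Sep 23, 2030 through Oct 10, 2030; Oct 6, 2030 falls inside that range.
Step 4: the earliest permitted date is 13 days after Oct 6, 2030 (when the supplementary schedule is filed), i.e. Oct 19, 2030; done Oct 23, 2030 — permitted.
Step 5: 138 days after Aug 18, 2030 (when Form R-1 is filed) is Jan 3, 2031; done Dec 9, 2030 — timely.
Step 6: 159 days after Aug 18, 2030 (when Form R-1 is filed) is Jan 24, 2031; done Jan 23, 2031 — timely.
Step 7: the window is 18–33 days after Jan 23, 2031 (when the posting confirmation is filed), so Feb 10, 2031 through Feb 25, 2031; Feb 24, 2031 falls inside that range.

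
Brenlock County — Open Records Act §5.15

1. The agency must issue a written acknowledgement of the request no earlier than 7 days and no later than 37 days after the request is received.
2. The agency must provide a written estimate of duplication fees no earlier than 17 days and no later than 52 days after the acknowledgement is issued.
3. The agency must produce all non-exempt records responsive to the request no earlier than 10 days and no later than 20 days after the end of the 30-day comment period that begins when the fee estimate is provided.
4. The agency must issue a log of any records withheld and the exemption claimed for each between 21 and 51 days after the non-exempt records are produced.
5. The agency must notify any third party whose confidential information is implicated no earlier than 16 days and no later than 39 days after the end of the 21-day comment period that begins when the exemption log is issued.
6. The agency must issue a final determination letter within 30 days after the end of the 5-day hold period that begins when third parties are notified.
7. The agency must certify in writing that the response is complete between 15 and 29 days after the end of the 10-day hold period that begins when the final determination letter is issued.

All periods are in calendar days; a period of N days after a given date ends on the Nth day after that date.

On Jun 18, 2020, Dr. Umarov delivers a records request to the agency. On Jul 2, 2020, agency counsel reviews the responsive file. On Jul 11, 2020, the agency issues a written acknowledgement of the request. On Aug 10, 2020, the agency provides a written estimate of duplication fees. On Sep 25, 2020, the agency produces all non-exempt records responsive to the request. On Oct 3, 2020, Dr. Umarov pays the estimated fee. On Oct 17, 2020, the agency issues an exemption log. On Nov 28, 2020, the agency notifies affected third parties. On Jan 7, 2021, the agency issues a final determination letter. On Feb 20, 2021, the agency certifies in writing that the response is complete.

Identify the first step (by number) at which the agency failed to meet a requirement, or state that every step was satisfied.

Step 6

Step 1 — 7 and 37 days from Jun 18, 2020 (when the request is received) are Jun 25, 2020 and Jul 25, 2020 respectively; done Jul 11, 2020, which is between those dates.
Step 2 — 17 and 52 days from Jul 11, 2020 (when the acknowledgement is issued) are Jul 28, 2020 and Sep 1, 2020 respectively; done Aug 10, 2020 — within the window.
Step 3 — 10 and 20 days from Sep 9, 2020 (end of the 30-day comment period, which began when the fee estimate is provided on Aug 10, 2020) are Sep 19, 2020 and Sep 29, 2020 respectively; done Sep 25, 2020 — within the window.
Step 4 — 21 and 51 days from Sep 25, 2020 (when the non-exempt records are produced) are Oct 16, 2020 and Nov 15, 2020 respectively; done Oct 17, 2020 — within the window.
Step 5 — 16 and 39 days from Nov 7, 2020 (end of the 21-day comment period, which began when the exemption log is issued on Oct 17, 2020) are Nov 23, 2020 and Dec 16, 2020 respectively; Nov 28, 2020 falls inside that range.
Step 6 — counting 30 days from Dec 3, 2020 (end of the 5-day hold period, which began when third parties are notified on Nov 28, 2020) gives a deadline of Jan 2, 2021; not done until Jan 7, 2021, 5 days after the deadline.
The analysis stops there.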